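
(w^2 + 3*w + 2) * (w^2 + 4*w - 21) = w^4 + 7*w^3 - 7*w^2 - 55*w - 42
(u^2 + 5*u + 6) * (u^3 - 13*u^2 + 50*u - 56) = u^5 - 8*u^4 - 9*u^3 + 116*u^2 + 20*u - 336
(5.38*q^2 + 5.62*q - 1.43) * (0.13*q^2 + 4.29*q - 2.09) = 0.6994*q^4 + 23.8108*q^3 + 12.6797*q^2 - 17.8805*q + 2.9887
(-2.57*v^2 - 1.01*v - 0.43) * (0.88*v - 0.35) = -2.2616*v^3 + 0.0106999999999998*v^2 - 0.0249*v + 0.1505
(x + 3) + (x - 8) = 2*x - 5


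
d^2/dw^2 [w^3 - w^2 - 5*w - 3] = 6*w - 2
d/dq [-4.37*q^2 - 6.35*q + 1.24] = -8.74*q - 6.35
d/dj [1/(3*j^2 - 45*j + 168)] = (15 - 2*j)/(3*(j^2 - 15*j + 56)^2)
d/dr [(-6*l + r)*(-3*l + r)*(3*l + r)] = -9*l^2 - 12*l*r + 3*r^2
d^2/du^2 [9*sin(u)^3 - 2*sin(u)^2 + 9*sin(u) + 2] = -81*sin(u)^3 + 8*sin(u)^2 + 45*sin(u) - 4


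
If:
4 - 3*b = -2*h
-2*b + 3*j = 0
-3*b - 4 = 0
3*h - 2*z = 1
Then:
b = -4/3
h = -4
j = -8/9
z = -13/2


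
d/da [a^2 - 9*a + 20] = 2*a - 9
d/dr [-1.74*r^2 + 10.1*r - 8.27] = 10.1 - 3.48*r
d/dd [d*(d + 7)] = 2*d + 7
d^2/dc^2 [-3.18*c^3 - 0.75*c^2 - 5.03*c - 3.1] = -19.08*c - 1.5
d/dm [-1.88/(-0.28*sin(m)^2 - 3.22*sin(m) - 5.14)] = -(1.0528*sin(m) + 6.0536)*cos(m)/(0.28*sin(m)^2 + 3.22*sin(m) + 5.14)^2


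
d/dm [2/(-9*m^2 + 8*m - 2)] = 4*(9*m - 4)/(9*m^2 - 8*m + 2)^2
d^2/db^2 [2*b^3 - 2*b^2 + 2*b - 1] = 12*b - 4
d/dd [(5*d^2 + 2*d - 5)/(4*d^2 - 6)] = (-2*d^2 - 5*d - 3)/(4*d^4 - 12*d^2 + 9)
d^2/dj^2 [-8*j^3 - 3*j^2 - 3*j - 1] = -48*j - 6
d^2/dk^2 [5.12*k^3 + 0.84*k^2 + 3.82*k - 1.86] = 30.72*k + 1.68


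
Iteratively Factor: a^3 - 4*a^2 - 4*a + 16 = (a + 2)*(a^2 - 6*a + 8) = (a - 4)*(a + 2)*(a - 2)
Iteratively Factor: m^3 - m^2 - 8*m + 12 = (m - 2)*(m^2 + m - 6) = (m - 2)^2*(m + 3)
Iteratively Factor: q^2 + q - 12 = (q - 3)*(q + 4)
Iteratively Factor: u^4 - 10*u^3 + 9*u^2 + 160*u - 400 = (u - 4)*(u^3 - 6*u^2 - 15*u + 100) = (u - 5)*(u - 4)*(u^2 - u - 20) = (u - 5)^2*(u - 4)*(u + 4)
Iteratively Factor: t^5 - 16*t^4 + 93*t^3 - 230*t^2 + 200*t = (t - 2)*(t^4 - 14*t^3 + 65*t^2 - 100*t) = t*(t - 2)*(t^3 - 14*t^2 + 65*t - 100) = t*(t - 4)*(t - 2)*(t^2 - 10*t + 25) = t*(t - 5)*(t - 4)*(t - 2)*(t - 5)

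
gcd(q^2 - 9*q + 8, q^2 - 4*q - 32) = q - 8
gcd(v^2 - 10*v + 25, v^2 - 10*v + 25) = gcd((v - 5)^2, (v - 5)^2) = v^2 - 10*v + 25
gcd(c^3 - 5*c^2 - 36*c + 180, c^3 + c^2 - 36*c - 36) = c^2 - 36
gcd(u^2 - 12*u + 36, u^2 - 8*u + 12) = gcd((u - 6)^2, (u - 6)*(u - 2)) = u - 6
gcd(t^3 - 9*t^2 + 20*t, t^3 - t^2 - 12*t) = t^2 - 4*t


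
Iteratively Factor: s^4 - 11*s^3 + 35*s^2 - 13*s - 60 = (s + 1)*(s^3 - 12*s^2 + 47*s - 60) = (s - 3)*(s + 1)*(s^2 - 9*s + 20) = (s - 4)*(s - 3)*(s + 1)*(s - 5)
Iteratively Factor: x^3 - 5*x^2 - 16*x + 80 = (x - 4)*(x^2 - x - 20) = (x - 4)*(x + 4)*(x - 5)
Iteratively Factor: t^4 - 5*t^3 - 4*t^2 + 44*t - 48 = (t - 2)*(t^3 - 3*t^2 - 10*t + 24) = (t - 2)^2*(t^2 - t - 12) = (t - 2)^2*(t + 3)*(t - 4)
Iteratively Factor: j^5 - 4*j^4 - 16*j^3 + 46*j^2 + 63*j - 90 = (j + 2)*(j^4 - 6*j^3 - 4*j^2 + 54*j - 45) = (j + 2)*(j + 3)*(j^3 - 9*j^2 + 23*j - 15) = (j - 5)*(j + 2)*(j + 3)*(j^2 - 4*j + 3) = (j - 5)*(j - 1)*(j + 2)*(j + 3)*(j - 3)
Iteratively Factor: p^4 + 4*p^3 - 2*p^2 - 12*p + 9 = (p + 3)*(p^3 + p^2 - 5*p + 3) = (p + 3)^2*(p^2 - 2*p + 1) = (p - 1)*(p + 3)^2*(p - 1)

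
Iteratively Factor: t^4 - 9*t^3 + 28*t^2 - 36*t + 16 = (t - 2)*(t^3 - 7*t^2 + 14*t - 8) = (t - 2)^2*(t^2 - 5*t + 4) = (t - 2)^2*(t - 1)*(t - 4)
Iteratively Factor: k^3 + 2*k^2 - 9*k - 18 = (k - 3)*(k^2 + 5*k + 6) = (k - 3)*(k + 3)*(k + 2)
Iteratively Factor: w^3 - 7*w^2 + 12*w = (w - 3)*(w^2 - 4*w) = w*(w - 3)*(w - 4)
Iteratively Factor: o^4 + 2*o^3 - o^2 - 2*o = (o)*(o^3 + 2*o^2 - o - 2) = o*(o + 2)*(o^2 - 1) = o*(o - 1)*(o + 2)*(o + 1)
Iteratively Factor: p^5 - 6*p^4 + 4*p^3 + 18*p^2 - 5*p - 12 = (p - 3)*(p^4 - 3*p^3 - 5*p^2 + 3*p + 4) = (p - 3)*(p - 1)*(p^3 - 2*p^2 - 7*p - 4) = (p - 3)*(p - 1)*(p + 1)*(p^2 - 3*p - 4) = (p - 3)*(p - 1)*(p + 1)^2*(p - 4)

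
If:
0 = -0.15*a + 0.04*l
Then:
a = 0.266666666666667*l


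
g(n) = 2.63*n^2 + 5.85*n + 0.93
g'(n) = 5.26*n + 5.85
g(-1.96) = -0.43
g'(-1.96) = -4.46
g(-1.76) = -1.22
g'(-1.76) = -3.41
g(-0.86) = -2.16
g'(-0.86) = 1.33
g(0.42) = 3.85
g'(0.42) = 8.06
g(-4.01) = 19.76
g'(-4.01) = -15.24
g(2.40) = 30.12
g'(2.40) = 18.47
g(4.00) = 66.41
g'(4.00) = 26.89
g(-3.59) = 13.82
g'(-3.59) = -13.03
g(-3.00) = 7.05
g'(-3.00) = -9.93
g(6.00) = 130.71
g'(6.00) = 37.41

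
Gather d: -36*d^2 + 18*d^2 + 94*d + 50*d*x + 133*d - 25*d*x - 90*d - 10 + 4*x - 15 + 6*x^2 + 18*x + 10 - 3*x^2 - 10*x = -18*d^2 + d*(25*x + 137) + 3*x^2 + 12*x - 15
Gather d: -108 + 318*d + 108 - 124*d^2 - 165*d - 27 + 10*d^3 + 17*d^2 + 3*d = 10*d^3 - 107*d^2 + 156*d - 27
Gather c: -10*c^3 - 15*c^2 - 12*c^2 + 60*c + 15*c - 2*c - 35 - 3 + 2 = -10*c^3 - 27*c^2 + 73*c - 36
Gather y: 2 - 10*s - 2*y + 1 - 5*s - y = -15*s - 3*y + 3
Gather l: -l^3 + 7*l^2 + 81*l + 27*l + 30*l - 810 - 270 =-l^3 + 7*l^2 + 138*l - 1080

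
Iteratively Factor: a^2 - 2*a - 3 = (a - 3)*(a + 1)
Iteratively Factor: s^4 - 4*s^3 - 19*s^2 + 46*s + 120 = (s + 3)*(s^3 - 7*s^2 + 2*s + 40) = (s - 4)*(s + 3)*(s^2 - 3*s - 10) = (s - 5)*(s - 4)*(s + 3)*(s + 2)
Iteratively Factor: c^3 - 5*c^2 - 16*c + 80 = (c - 5)*(c^2 - 16) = (c - 5)*(c + 4)*(c - 4)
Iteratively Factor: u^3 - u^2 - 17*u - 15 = (u - 5)*(u^2 + 4*u + 3) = (u - 5)*(u + 3)*(u + 1)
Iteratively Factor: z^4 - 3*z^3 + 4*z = (z - 2)*(z^3 - z^2 - 2*z) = z*(z - 2)*(z^2 - z - 2) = z*(z - 2)^2*(z + 1)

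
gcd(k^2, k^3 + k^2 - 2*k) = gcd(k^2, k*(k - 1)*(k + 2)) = k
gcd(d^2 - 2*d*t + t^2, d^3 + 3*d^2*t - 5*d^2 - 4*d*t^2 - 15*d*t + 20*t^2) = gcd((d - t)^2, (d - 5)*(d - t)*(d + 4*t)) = -d + t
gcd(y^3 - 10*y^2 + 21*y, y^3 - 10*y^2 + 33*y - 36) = y - 3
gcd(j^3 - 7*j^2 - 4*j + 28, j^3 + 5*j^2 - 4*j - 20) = j^2 - 4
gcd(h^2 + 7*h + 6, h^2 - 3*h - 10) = 1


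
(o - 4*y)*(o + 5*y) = o^2 + o*y - 20*y^2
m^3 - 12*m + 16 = (m - 2)^2*(m + 4)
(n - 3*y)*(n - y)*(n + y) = n^3 - 3*n^2*y - n*y^2 + 3*y^3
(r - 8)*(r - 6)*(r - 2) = r^3 - 16*r^2 + 76*r - 96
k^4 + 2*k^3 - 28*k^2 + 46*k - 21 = (k - 3)*(k - 1)^2*(k + 7)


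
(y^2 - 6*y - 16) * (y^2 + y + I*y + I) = y^4 - 5*y^3 + I*y^3 - 22*y^2 - 5*I*y^2 - 16*y - 22*I*y - 16*I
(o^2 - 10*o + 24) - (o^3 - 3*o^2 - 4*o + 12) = -o^3 + 4*o^2 - 6*o + 12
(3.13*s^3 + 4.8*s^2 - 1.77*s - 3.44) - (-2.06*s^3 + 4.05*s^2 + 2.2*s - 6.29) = 5.19*s^3 + 0.75*s^2 - 3.97*s + 2.85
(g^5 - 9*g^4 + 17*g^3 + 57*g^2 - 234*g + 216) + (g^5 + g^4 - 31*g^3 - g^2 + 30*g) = 2*g^5 - 8*g^4 - 14*g^3 + 56*g^2 - 204*g + 216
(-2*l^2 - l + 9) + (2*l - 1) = -2*l^2 + l + 8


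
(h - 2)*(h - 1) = h^2 - 3*h + 2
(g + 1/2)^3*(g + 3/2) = g^4 + 3*g^3 + 3*g^2 + 5*g/4 + 3/16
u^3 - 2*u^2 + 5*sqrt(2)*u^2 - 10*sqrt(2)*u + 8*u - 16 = (u - 2)*(u + sqrt(2))*(u + 4*sqrt(2))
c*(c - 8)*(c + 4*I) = c^3 - 8*c^2 + 4*I*c^2 - 32*I*c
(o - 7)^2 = o^2 - 14*o + 49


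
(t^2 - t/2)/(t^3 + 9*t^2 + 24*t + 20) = t*(2*t - 1)/(2*(t^3 + 9*t^2 + 24*t + 20))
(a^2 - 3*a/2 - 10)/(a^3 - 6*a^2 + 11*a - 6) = (a^2 - 3*a/2 - 10)/(a^3 - 6*a^2 + 11*a - 6)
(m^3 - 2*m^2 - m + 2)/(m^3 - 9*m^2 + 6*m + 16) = (m - 1)/(m - 8)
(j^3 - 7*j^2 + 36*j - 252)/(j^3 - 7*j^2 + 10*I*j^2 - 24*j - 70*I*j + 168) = (j - 6*I)/(j + 4*I)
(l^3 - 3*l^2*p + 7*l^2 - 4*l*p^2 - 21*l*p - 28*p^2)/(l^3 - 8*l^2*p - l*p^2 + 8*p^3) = (l^2 - 4*l*p + 7*l - 28*p)/(l^2 - 9*l*p + 8*p^2)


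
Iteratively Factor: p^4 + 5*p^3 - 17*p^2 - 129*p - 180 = (p - 5)*(p^3 + 10*p^2 + 33*p + 36) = (p - 5)*(p + 4)*(p^2 + 6*p + 9) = (p - 5)*(p + 3)*(p + 4)*(p + 3)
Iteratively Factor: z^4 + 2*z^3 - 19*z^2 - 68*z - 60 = (z - 5)*(z^3 + 7*z^2 + 16*z + 12) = (z - 5)*(z + 3)*(z^2 + 4*z + 4) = (z - 5)*(z + 2)*(z + 3)*(z + 2)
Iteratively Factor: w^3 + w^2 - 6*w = (w - 2)*(w^2 + 3*w) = (w - 2)*(w + 3)*(w)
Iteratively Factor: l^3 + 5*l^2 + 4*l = (l + 1)*(l^2 + 4*l) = (l + 1)*(l + 4)*(l)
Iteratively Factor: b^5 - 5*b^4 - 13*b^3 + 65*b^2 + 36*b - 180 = (b + 3)*(b^4 - 8*b^3 + 11*b^2 + 32*b - 60) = (b - 3)*(b + 3)*(b^3 - 5*b^2 - 4*b + 20) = (b - 3)*(b + 2)*(b + 3)*(b^2 - 7*b + 10) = (b - 5)*(b - 3)*(b + 2)*(b + 3)*(b - 2)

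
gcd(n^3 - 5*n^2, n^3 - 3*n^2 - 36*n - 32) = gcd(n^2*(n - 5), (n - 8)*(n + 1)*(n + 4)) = 1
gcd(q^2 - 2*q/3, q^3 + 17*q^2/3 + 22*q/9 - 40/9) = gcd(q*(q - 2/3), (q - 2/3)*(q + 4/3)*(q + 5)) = q - 2/3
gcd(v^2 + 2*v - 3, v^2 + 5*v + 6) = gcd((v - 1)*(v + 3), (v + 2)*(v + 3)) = v + 3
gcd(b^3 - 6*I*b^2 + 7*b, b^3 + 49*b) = b^2 - 7*I*b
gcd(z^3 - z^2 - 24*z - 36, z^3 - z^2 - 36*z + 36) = z - 6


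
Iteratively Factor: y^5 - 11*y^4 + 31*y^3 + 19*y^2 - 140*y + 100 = (y - 2)*(y^4 - 9*y^3 + 13*y^2 + 45*y - 50) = (y - 5)*(y - 2)*(y^3 - 4*y^2 - 7*y + 10) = (y - 5)*(y - 2)*(y + 2)*(y^2 - 6*y + 5) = (y - 5)^2*(y - 2)*(y + 2)*(y - 1)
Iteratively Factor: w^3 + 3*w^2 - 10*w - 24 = (w + 2)*(w^2 + w - 12) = (w - 3)*(w + 2)*(w + 4)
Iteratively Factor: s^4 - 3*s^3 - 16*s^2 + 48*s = (s - 4)*(s^3 + s^2 - 12*s) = s*(s - 4)*(s^2 + s - 12) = s*(s - 4)*(s + 4)*(s - 3)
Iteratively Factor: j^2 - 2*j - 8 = (j + 2)*(j - 4)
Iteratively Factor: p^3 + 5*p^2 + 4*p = (p + 4)*(p^2 + p) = (p + 1)*(p + 4)*(p)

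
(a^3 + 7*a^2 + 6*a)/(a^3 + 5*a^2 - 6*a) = (a + 1)/(a - 1)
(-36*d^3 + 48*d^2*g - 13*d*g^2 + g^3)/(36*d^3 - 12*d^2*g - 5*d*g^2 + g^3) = (-6*d^2 + 7*d*g - g^2)/(6*d^2 - d*g - g^2)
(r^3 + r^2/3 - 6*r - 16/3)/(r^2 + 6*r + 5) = (3*r^2 - 2*r - 16)/(3*(r + 5))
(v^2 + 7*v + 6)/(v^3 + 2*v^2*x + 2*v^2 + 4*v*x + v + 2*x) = (v + 6)/(v^2 + 2*v*x + v + 2*x)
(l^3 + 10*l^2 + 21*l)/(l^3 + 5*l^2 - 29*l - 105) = l/(l - 5)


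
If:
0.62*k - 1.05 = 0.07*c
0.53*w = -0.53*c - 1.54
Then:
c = -w - 2.90566037735849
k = 1.36548995739501 - 0.112903225806452*w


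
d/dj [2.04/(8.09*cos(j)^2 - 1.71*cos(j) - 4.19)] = (33.0072*cos(j) - 3.4884)*sin(j)/(-8.09*cos(j)^2 + 1.71*cos(j) + 4.19)^2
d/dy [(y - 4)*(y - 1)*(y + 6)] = 3*y^2 + 2*y - 26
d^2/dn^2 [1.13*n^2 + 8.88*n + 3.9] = 2.26000000000000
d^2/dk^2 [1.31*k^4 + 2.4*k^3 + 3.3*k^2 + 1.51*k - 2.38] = 15.72*k^2 + 14.4*k + 6.6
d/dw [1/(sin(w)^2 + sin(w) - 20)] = -(2*sin(w) + 1)*cos(w)/(sin(w)^2 + sin(w) - 20)^2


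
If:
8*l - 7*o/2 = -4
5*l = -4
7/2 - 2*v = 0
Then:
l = -4/5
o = -24/35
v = 7/4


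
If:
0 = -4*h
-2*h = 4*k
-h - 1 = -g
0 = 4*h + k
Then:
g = 1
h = 0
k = 0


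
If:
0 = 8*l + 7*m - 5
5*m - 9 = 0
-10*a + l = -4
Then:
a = 61/200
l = -19/20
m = 9/5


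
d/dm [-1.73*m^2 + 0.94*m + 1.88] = 0.94 - 3.46*m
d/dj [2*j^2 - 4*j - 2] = 4*j - 4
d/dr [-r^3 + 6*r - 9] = 6 - 3*r^2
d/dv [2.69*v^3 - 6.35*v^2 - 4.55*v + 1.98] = 8.07*v^2 - 12.7*v - 4.55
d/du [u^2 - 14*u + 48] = 2*u - 14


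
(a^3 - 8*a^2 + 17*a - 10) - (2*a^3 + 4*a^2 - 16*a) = -a^3 - 12*a^2 + 33*a - 10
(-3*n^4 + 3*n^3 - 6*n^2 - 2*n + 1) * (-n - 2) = 3*n^5 + 3*n^4 + 14*n^2 + 3*n - 2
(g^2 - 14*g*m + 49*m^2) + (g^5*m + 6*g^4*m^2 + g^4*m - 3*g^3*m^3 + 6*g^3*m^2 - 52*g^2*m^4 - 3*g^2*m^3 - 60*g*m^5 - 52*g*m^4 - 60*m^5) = g^5*m + 6*g^4*m^2 + g^4*m - 3*g^3*m^3 + 6*g^3*m^2 - 52*g^2*m^4 - 3*g^2*m^3 + g^2 - 60*g*m^5 - 52*g*m^4 - 14*g*m - 60*m^5 + 49*m^2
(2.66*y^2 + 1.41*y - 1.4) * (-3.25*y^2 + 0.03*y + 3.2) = -8.645*y^4 - 4.5027*y^3 + 13.1043*y^2 + 4.47*y - 4.48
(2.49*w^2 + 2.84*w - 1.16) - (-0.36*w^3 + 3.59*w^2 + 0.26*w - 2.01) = 0.36*w^3 - 1.1*w^2 + 2.58*w + 0.85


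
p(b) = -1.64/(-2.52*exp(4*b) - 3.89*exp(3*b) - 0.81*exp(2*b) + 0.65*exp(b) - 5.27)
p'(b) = -1.64*(10.08*exp(4*b) + 11.67*exp(3*b) + 1.62*exp(2*b) - 0.65*exp(b))/(-2.52*exp(4*b) - 3.89*exp(3*b) - 0.81*exp(2*b) + 0.65*exp(b) - 5.27)^2 = (-16.5312*exp(3*b) - 19.1388*exp(2*b) - 2.6568*exp(b) + 1.066)*exp(b)/(2.52*exp(4*b) + 3.89*exp(3*b) + 0.81*exp(2*b) - 0.65*exp(b) + 5.27)^2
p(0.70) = 0.02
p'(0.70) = -0.07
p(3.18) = 0.00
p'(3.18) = -0.00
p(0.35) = 0.06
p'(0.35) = -0.17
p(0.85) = 0.01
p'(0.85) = -0.04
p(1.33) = 0.00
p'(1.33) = -0.01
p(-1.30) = 0.31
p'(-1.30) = -0.01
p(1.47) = 0.00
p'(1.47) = -0.00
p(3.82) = 0.00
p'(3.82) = -0.00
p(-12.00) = 0.31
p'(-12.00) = 0.00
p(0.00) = 0.14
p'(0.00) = -0.27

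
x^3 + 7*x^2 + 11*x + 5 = (x + 1)^2*(x + 5)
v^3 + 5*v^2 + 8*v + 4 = (v + 1)*(v + 2)^2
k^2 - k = k*(k - 1)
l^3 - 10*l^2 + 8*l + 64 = (l - 8)*(l - 4)*(l + 2)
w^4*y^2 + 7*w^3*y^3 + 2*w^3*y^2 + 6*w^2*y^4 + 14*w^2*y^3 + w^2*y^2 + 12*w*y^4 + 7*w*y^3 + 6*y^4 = (w + y)*(w + 6*y)*(w*y + y)^2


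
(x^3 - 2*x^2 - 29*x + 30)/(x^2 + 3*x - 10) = (x^2 - 7*x + 6)/(x - 2)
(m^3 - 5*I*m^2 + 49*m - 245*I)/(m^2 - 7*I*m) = m + 2*I + 35/m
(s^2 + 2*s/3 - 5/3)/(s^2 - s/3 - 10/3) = (s - 1)/(s - 2)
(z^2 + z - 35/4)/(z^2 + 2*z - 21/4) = (2*z - 5)/(2*z - 3)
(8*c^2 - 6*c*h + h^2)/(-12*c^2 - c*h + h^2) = (-2*c + h)/(3*c + h)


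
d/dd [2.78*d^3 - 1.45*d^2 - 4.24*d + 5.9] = 8.34*d^2 - 2.9*d - 4.24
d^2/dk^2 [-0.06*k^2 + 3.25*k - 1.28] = -0.120000000000000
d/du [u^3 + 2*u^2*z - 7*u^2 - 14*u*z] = 3*u^2 + 4*u*z - 14*u - 14*z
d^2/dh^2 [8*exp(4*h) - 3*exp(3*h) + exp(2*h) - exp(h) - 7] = (128*exp(3*h) - 27*exp(2*h) + 4*exp(h) - 1)*exp(h)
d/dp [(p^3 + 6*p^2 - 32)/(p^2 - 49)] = p*(p^3 - 147*p - 524)/(p^4 - 98*p^2 + 2401)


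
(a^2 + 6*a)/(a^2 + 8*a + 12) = a/(a + 2)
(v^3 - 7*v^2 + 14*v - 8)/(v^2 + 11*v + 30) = (v^3 - 7*v^2 + 14*v - 8)/(v^2 + 11*v + 30)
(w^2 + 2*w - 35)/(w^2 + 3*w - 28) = (w - 5)/(w - 4)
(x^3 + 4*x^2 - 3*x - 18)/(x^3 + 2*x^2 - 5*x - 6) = (x + 3)/(x + 1)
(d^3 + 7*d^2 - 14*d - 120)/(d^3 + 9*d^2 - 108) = (d^2 + d - 20)/(d^2 + 3*d - 18)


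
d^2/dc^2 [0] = 0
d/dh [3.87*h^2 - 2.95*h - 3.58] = 7.74*h - 2.95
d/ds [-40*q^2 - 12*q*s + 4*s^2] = -12*q + 8*s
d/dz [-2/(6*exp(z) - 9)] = 4*exp(z)/(3*(2*exp(z) - 3)^2)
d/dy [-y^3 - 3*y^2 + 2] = 3*y*(-y - 2)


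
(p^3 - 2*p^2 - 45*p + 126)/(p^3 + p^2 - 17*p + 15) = (p^2 + p - 42)/(p^2 + 4*p - 5)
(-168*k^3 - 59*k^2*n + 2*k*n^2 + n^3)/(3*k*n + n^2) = -56*k^2/n - k + n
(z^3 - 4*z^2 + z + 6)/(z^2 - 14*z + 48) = (z^3 - 4*z^2 + z + 6)/(z^2 - 14*z + 48)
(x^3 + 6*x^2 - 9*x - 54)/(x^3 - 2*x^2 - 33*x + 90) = (x + 3)/(x - 5)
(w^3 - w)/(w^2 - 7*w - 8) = w*(w - 1)/(w - 8)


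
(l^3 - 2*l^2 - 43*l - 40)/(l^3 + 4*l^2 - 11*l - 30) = (l^2 - 7*l - 8)/(l^2 - l - 6)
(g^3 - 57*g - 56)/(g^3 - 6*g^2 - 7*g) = (g^2 - g - 56)/(g*(g - 7))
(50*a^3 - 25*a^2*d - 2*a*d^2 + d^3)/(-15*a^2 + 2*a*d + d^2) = (-10*a^2 + 7*a*d - d^2)/(3*a - d)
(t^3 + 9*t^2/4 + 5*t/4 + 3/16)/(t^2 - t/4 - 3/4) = (16*t^3 + 36*t^2 + 20*t + 3)/(4*(4*t^2 - t - 3))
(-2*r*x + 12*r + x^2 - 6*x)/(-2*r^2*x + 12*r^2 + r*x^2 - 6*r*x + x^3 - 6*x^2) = (-2*r + x)/(-2*r^2 + r*x + x^2)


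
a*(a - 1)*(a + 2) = a^3 + a^2 - 2*a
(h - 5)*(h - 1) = h^2 - 6*h + 5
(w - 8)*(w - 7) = w^2 - 15*w + 56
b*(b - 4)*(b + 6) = b^3 + 2*b^2 - 24*b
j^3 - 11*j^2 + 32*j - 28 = (j - 7)*(j - 2)^2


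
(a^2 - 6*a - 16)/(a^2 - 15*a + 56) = (a + 2)/(a - 7)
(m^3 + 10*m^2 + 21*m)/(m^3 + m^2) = (m^2 + 10*m + 21)/(m*(m + 1))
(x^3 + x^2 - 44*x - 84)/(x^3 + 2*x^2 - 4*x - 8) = (x^2 - x - 42)/(x^2 - 4)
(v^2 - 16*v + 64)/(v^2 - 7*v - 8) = (v - 8)/(v + 1)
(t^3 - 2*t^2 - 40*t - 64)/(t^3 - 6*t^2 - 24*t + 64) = (t + 2)/(t - 2)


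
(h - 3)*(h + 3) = h^2 - 9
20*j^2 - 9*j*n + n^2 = (-5*j + n)*(-4*j + n)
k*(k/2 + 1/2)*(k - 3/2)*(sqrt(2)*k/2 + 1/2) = sqrt(2)*k^4/4 - sqrt(2)*k^3/8 + k^3/4 - 3*sqrt(2)*k^2/8 - k^2/8 - 3*k/8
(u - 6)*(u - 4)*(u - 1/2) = u^3 - 21*u^2/2 + 29*u - 12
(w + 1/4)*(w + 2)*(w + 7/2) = w^3 + 23*w^2/4 + 67*w/8 + 7/4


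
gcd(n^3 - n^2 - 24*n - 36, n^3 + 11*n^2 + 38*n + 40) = n + 2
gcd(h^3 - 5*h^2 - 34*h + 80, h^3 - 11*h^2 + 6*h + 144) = h - 8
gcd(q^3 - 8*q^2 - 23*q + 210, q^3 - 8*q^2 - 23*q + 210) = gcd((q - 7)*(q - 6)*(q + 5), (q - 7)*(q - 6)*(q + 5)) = q^3 - 8*q^2 - 23*q + 210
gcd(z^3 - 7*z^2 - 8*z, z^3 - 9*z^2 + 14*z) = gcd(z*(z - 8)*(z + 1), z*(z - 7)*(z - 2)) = z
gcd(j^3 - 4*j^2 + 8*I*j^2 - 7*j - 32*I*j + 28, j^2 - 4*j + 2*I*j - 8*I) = j - 4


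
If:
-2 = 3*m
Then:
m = -2/3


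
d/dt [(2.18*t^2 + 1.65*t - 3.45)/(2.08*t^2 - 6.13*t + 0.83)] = (-16.7954*t^2 + 17.9708*t - 19.779)/(4.3264*t^4 - 25.5008*t^3 + 41.0297*t^2 - 10.1758*t + 0.6889)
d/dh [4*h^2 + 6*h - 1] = 8*h + 6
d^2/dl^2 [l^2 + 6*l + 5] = 2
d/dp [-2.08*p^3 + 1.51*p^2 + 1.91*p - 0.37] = -6.24*p^2 + 3.02*p + 1.91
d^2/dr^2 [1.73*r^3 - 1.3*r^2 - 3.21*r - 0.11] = 10.38*r - 2.6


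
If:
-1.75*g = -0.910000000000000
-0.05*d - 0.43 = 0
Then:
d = -8.60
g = 0.52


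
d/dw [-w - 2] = -1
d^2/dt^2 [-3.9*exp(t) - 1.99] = -3.9*exp(t)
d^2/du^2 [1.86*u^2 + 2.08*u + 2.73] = 3.72000000000000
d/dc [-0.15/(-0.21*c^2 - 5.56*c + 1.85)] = (-0.063*c - 0.834)/(0.21*c^2 + 5.56*c - 1.85)^2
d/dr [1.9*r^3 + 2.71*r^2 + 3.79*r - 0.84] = 5.7*r^2 + 5.42*r + 3.79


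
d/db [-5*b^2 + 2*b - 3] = 2 - 10*b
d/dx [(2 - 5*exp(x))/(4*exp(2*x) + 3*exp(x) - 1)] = (20*exp(2*x) - 16*exp(x) - 1)*exp(x)/(16*exp(4*x) + 24*exp(3*x) + exp(2*x) - 6*exp(x) + 1)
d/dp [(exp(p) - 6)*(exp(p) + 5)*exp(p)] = (3*exp(2*p) - 2*exp(p) - 30)*exp(p)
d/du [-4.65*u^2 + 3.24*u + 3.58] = 3.24 - 9.3*u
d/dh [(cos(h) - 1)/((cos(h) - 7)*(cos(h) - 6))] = (cos(h)^2 - 2*cos(h) - 29)*sin(h)/((cos(h) - 7)^2*(cos(h) - 6)^2)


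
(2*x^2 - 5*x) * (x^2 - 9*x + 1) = 2*x^4 - 23*x^3 + 47*x^2 - 5*x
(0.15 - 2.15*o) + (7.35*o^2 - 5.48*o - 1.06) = 7.35*o^2 - 7.63*o - 0.91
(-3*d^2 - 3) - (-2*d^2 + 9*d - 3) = -d^2 - 9*d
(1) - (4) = -3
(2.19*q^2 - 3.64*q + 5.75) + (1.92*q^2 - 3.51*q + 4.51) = 4.11*q^2 - 7.15*q + 10.26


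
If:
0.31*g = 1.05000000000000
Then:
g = 3.39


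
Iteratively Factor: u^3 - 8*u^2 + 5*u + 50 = (u + 2)*(u^2 - 10*u + 25) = (u - 5)*(u + 2)*(u - 5)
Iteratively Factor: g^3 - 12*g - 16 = (g + 2)*(g^2 - 2*g - 8) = (g + 2)^2*(g - 4)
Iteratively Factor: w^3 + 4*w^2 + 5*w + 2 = (w + 1)*(w^2 + 3*w + 2) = (w + 1)^2*(w + 2)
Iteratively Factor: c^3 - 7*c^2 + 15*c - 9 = (c - 3)*(c^2 - 4*c + 3) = (c - 3)^2*(c - 1)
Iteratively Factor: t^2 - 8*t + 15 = (t - 3)*(t - 5)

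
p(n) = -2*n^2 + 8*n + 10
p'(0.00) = 8.00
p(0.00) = 10.00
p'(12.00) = -40.00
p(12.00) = -182.00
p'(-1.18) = 12.72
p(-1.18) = -2.22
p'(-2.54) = 18.16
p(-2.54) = -23.22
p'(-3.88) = 23.52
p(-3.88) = -51.15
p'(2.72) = -2.88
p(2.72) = 16.96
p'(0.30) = 6.80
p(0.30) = 12.22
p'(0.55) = 5.80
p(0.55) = 13.80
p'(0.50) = 6.00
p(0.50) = 13.50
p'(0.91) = 4.36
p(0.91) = 15.62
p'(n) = 8 - 4*n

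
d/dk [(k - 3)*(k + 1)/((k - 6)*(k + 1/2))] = 14*(-k^2 - 3)/(4*k^4 - 44*k^3 + 97*k^2 + 132*k + 36)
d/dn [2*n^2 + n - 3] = 4*n + 1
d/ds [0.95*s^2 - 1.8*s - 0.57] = 1.9*s - 1.8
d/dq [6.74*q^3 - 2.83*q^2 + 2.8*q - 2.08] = 20.22*q^2 - 5.66*q + 2.8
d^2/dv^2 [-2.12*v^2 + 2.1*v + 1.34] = -4.24000000000000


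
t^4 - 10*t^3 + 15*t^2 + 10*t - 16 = (t - 8)*(t - 2)*(t - 1)*(t + 1)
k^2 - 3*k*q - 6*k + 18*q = (k - 6)*(k - 3*q)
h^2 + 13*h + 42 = (h + 6)*(h + 7)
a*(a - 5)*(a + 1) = a^3 - 4*a^2 - 5*a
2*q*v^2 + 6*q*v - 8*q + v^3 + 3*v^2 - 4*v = (2*q + v)*(v - 1)*(v + 4)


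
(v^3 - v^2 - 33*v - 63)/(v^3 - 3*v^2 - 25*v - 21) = (v + 3)/(v + 1)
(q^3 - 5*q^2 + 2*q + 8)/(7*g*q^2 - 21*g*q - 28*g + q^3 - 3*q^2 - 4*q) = (q - 2)/(7*g + q)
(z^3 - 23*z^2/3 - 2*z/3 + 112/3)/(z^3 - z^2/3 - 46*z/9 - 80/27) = 9*(z^2 - 5*z - 14)/(9*z^2 + 21*z + 10)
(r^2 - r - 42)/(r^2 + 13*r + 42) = (r - 7)/(r + 7)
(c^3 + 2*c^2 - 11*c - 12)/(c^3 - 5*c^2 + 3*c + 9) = (c + 4)/(c - 3)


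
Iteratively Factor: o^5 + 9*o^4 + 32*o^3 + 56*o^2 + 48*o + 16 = (o + 2)*(o^4 + 7*o^3 + 18*o^2 + 20*o + 8) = (o + 2)^2*(o^3 + 5*o^2 + 8*o + 4) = (o + 2)^3*(o^2 + 3*o + 2) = (o + 1)*(o + 2)^3*(o + 2)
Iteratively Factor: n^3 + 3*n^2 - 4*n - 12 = (n + 3)*(n^2 - 4) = (n - 2)*(n + 3)*(n + 2)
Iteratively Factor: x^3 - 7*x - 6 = (x - 3)*(x^2 + 3*x + 2) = (x - 3)*(x + 1)*(x + 2)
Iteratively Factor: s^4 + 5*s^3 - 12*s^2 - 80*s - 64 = (s + 4)*(s^3 + s^2 - 16*s - 16) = (s + 4)^2*(s^2 - 3*s - 4) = (s + 1)*(s + 4)^2*(s - 4)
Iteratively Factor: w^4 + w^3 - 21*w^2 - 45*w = (w - 5)*(w^3 + 6*w^2 + 9*w) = (w - 5)*(w + 3)*(w^2 + 3*w) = w*(w - 5)*(w + 3)*(w + 3)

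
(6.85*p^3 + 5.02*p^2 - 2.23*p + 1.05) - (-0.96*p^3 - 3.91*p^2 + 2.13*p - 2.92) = 7.81*p^3 + 8.93*p^2 - 4.36*p + 3.97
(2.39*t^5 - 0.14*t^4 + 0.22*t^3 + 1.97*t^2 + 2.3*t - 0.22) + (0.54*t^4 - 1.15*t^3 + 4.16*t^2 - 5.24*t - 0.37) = 2.39*t^5 + 0.4*t^4 - 0.93*t^3 + 6.13*t^2 - 2.94*t - 0.59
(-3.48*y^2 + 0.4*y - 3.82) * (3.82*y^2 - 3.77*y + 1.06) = -13.2936*y^4 + 14.6476*y^3 - 19.7892*y^2 + 14.8254*y - 4.0492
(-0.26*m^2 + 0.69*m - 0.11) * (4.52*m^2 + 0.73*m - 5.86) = -1.1752*m^4 + 2.929*m^3 + 1.5301*m^2 - 4.1237*m + 0.6446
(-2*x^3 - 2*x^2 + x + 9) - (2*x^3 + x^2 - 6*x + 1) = -4*x^3 - 3*x^2 + 7*x + 8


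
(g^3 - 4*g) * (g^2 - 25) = g^5 - 29*g^3 + 100*g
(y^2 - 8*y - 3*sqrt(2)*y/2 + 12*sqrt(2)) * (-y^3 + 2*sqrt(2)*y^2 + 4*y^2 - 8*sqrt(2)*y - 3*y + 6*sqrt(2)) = -y^5 + 7*sqrt(2)*y^4/2 + 12*y^4 - 42*sqrt(2)*y^3 - 41*y^3 + 96*y^2 + 245*sqrt(2)*y^2/2 - 210*y - 84*sqrt(2)*y + 144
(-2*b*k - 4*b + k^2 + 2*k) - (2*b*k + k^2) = -4*b*k - 4*b + 2*k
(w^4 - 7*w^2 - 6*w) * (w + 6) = w^5 + 6*w^4 - 7*w^3 - 48*w^2 - 36*w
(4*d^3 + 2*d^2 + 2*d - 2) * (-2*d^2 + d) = -8*d^5 - 2*d^3 + 6*d^2 - 2*d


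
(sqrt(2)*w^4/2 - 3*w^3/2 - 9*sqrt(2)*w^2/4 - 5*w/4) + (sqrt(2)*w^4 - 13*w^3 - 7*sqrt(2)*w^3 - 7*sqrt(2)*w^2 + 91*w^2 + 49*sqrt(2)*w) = 3*sqrt(2)*w^4/2 - 29*w^3/2 - 7*sqrt(2)*w^3 - 37*sqrt(2)*w^2/4 + 91*w^2 - 5*w/4 + 49*sqrt(2)*w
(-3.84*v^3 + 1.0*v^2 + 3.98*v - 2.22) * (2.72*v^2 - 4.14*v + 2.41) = -10.4448*v^5 + 18.6176*v^4 - 2.5688*v^3 - 20.1056*v^2 + 18.7826*v - 5.3502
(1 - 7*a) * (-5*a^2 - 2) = 35*a^3 - 5*a^2 + 14*a - 2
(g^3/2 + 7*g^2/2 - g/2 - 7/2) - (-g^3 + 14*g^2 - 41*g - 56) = 3*g^3/2 - 21*g^2/2 + 81*g/2 + 105/2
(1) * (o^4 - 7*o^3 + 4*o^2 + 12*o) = o^4 - 7*o^3 + 4*o^2 + 12*o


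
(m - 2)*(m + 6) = m^2 + 4*m - 12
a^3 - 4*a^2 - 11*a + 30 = (a - 5)*(a - 2)*(a + 3)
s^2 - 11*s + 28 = (s - 7)*(s - 4)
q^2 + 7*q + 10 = (q + 2)*(q + 5)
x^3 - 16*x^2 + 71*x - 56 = (x - 8)*(x - 7)*(x - 1)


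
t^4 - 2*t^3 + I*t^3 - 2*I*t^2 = t^2*(t - 2)*(t + I)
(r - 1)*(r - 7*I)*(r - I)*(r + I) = r^4 - r^3 - 7*I*r^3 + r^2 + 7*I*r^2 - r - 7*I*r + 7*I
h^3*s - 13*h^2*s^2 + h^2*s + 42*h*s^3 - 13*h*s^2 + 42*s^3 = (h - 7*s)*(h - 6*s)*(h*s + s)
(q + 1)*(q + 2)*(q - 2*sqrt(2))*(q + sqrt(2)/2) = q^4 - 3*sqrt(2)*q^3/2 + 3*q^3 - 9*sqrt(2)*q^2/2 - 6*q - 3*sqrt(2)*q - 4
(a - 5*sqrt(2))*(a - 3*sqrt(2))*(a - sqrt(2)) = a^3 - 9*sqrt(2)*a^2 + 46*a - 30*sqrt(2)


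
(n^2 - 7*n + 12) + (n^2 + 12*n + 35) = 2*n^2 + 5*n + 47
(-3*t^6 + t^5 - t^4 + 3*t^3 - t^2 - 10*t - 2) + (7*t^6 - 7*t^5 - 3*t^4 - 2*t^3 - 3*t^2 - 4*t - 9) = 4*t^6 - 6*t^5 - 4*t^4 + t^3 - 4*t^2 - 14*t - 11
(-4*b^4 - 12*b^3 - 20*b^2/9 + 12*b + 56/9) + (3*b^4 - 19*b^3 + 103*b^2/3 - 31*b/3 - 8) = -b^4 - 31*b^3 + 289*b^2/9 + 5*b/3 - 16/9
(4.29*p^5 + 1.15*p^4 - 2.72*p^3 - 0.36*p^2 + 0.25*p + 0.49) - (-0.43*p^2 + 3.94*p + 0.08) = 4.29*p^5 + 1.15*p^4 - 2.72*p^3 + 0.07*p^2 - 3.69*p + 0.41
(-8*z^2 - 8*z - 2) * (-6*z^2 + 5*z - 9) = 48*z^4 + 8*z^3 + 44*z^2 + 62*z + 18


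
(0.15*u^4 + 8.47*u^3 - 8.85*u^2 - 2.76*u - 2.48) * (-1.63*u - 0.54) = -0.2445*u^5 - 13.8871*u^4 + 9.8517*u^3 + 9.2778*u^2 + 5.5328*u + 1.3392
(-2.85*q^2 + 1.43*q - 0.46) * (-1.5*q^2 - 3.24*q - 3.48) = 4.275*q^4 + 7.089*q^3 + 5.9748*q^2 - 3.486*q + 1.6008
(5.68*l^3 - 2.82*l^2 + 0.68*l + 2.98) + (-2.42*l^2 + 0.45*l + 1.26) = 5.68*l^3 - 5.24*l^2 + 1.13*l + 4.24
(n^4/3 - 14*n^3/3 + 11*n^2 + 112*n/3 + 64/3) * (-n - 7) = -n^5/3 + 7*n^4/3 + 65*n^3/3 - 343*n^2/3 - 848*n/3 - 448/3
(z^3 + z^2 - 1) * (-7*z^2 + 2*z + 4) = -7*z^5 - 5*z^4 + 6*z^3 + 11*z^2 - 2*z - 4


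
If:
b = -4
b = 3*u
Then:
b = -4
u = -4/3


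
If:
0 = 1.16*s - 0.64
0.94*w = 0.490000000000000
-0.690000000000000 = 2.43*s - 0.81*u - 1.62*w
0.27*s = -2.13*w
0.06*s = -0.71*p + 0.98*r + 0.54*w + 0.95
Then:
No Solution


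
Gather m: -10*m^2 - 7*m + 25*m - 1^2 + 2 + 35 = -10*m^2 + 18*m + 36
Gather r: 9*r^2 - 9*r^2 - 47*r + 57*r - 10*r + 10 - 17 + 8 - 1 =0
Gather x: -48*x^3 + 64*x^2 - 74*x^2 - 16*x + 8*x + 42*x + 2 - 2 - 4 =-48*x^3 - 10*x^2 + 34*x - 4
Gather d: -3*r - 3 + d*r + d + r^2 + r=d*(r + 1) + r^2 - 2*r - 3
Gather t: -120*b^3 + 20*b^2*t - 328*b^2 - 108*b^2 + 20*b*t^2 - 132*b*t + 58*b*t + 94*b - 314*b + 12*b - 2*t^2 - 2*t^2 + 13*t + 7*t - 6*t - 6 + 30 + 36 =-120*b^3 - 436*b^2 - 208*b + t^2*(20*b - 4) + t*(20*b^2 - 74*b + 14) + 60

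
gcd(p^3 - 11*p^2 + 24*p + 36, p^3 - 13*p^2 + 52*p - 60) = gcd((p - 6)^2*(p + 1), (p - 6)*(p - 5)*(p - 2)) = p - 6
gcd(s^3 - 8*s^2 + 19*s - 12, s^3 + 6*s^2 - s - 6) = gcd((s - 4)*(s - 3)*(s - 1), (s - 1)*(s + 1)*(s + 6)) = s - 1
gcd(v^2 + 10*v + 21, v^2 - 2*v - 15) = v + 3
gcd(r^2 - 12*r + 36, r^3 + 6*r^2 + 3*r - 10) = 1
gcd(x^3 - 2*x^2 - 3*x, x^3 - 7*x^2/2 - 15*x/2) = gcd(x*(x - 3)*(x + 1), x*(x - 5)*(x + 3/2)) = x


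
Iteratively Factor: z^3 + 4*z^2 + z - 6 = (z + 3)*(z^2 + z - 2) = (z + 2)*(z + 3)*(z - 1)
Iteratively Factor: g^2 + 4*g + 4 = (g + 2)*(g + 2)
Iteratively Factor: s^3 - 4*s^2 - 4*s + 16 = (s - 2)*(s^2 - 2*s - 8) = (s - 2)*(s + 2)*(s - 4)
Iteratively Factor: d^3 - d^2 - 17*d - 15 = (d - 5)*(d^2 + 4*d + 3) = (d - 5)*(d + 3)*(d + 1)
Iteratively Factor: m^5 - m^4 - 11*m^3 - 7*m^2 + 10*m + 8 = (m + 2)*(m^4 - 3*m^3 - 5*m^2 + 3*m + 4) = (m - 1)*(m + 2)*(m^3 - 2*m^2 - 7*m - 4) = (m - 1)*(m + 1)*(m + 2)*(m^2 - 3*m - 4) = (m - 4)*(m - 1)*(m + 1)*(m + 2)*(m + 1)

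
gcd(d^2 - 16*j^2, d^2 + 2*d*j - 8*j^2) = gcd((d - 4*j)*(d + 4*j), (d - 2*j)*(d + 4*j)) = d + 4*j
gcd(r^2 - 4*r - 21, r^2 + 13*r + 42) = 1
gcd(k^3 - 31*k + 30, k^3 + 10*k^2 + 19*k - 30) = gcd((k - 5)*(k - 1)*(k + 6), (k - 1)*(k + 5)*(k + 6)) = k^2 + 5*k - 6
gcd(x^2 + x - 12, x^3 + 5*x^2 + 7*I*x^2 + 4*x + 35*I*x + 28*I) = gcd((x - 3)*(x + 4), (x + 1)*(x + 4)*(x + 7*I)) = x + 4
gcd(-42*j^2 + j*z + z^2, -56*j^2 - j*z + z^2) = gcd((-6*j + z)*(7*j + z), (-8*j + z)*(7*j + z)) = 7*j + z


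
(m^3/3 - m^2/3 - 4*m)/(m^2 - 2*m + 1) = m*(m^2 - m - 12)/(3*(m^2 - 2*m + 1))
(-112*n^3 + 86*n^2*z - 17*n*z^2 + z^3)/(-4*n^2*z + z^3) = (56*n^2 - 15*n*z + z^2)/(z*(2*n + z))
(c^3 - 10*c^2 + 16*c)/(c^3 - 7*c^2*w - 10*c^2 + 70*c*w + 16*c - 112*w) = c/(c - 7*w)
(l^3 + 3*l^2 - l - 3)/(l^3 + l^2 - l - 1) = (l + 3)/(l + 1)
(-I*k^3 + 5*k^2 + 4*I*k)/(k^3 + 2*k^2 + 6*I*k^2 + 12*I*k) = (-I*k^2 + 5*k + 4*I)/(k^2 + k*(2 + 6*I) + 12*I)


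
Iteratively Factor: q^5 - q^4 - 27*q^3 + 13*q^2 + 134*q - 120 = (q - 5)*(q^4 + 4*q^3 - 7*q^2 - 22*q + 24) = (q - 5)*(q + 4)*(q^3 - 7*q + 6) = (q - 5)*(q + 3)*(q + 4)*(q^2 - 3*q + 2) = (q - 5)*(q - 1)*(q + 3)*(q + 4)*(q - 2)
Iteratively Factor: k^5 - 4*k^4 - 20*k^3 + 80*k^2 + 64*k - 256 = (k - 4)*(k^4 - 20*k^2 + 64) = (k - 4)*(k + 4)*(k^3 - 4*k^2 - 4*k + 16) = (k - 4)*(k - 2)*(k + 4)*(k^2 - 2*k - 8) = (k - 4)^2*(k - 2)*(k + 4)*(k + 2)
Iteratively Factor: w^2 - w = (w - 1)*(w)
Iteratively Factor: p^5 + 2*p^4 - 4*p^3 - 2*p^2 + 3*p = (p - 1)*(p^4 + 3*p^3 - p^2 - 3*p) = p*(p - 1)*(p^3 + 3*p^2 - p - 3) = p*(p - 1)*(p + 1)*(p^2 + 2*p - 3) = p*(p - 1)*(p + 1)*(p + 3)*(p - 1)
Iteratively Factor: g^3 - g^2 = (g)*(g^2 - g) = g*(g - 1)*(g)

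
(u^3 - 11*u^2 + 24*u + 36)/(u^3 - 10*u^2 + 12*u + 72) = (u + 1)/(u + 2)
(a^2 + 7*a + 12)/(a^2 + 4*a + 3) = (a + 4)/(a + 1)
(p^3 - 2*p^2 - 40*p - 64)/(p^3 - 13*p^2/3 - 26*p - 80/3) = 3*(p + 4)/(3*p + 5)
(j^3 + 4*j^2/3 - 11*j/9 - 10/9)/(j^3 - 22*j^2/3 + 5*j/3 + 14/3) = (j + 5/3)/(j - 7)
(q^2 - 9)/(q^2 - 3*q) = (q + 3)/q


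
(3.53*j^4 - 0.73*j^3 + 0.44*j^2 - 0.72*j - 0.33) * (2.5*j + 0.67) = 8.825*j^5 + 0.5401*j^4 + 0.6109*j^3 - 1.5052*j^2 - 1.3074*j - 0.2211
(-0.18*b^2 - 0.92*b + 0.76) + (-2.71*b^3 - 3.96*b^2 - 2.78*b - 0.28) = -2.71*b^3 - 4.14*b^2 - 3.7*b + 0.48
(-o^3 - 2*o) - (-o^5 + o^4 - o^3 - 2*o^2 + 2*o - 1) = o^5 - o^4 + 2*o^2 - 4*o + 1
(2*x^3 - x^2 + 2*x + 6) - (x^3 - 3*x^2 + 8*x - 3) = x^3 + 2*x^2 - 6*x + 9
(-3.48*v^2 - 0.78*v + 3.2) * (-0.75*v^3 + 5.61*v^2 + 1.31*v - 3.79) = 2.61*v^5 - 18.9378*v^4 - 11.3346*v^3 + 30.1194*v^2 + 7.1482*v - 12.128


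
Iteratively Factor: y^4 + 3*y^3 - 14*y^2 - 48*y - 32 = (y - 4)*(y^3 + 7*y^2 + 14*y + 8) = (y - 4)*(y + 1)*(y^2 + 6*y + 8) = (y - 4)*(y + 1)*(y + 4)*(y + 2)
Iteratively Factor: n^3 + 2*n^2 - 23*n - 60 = (n - 5)*(n^2 + 7*n + 12) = (n - 5)*(n + 3)*(n + 4)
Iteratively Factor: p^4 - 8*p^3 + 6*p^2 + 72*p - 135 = (p - 5)*(p^3 - 3*p^2 - 9*p + 27) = (p - 5)*(p - 3)*(p^2 - 9) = (p - 5)*(p - 3)*(p + 3)*(p - 3)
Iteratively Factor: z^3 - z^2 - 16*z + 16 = (z - 1)*(z^2 - 16) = (z - 4)*(z - 1)*(z + 4)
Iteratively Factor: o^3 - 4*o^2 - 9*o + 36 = (o + 3)*(o^2 - 7*o + 12) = (o - 3)*(o + 3)*(o - 4)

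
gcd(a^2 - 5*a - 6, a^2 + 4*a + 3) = a + 1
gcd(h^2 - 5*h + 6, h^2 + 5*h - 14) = h - 2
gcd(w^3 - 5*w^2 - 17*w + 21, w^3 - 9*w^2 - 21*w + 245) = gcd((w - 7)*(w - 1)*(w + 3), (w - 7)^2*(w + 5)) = w - 7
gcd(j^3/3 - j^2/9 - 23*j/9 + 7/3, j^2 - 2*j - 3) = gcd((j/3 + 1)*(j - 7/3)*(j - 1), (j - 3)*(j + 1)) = 1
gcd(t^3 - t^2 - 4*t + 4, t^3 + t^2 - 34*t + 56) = t - 2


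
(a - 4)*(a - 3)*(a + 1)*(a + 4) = a^4 - 2*a^3 - 19*a^2 + 32*a + 48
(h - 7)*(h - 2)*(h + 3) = h^3 - 6*h^2 - 13*h + 42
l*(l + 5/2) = l^2 + 5*l/2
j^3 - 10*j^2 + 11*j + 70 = (j - 7)*(j - 5)*(j + 2)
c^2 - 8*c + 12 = (c - 6)*(c - 2)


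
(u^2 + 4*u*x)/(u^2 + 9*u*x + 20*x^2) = u/(u + 5*x)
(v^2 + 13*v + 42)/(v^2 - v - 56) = (v + 6)/(v - 8)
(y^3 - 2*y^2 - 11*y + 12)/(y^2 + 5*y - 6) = (y^2 - y - 12)/(y + 6)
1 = 1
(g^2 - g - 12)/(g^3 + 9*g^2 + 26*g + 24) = (g - 4)/(g^2 + 6*g + 8)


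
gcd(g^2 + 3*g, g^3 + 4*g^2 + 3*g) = g^2 + 3*g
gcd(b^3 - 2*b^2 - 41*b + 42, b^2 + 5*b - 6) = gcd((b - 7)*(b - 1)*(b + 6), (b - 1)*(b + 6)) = b^2 + 5*b - 6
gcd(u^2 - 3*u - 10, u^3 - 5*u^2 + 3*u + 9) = 1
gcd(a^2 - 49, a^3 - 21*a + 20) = 1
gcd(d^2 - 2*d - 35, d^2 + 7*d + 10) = d + 5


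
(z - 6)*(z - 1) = z^2 - 7*z + 6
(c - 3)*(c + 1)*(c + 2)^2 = c^4 + 2*c^3 - 7*c^2 - 20*c - 12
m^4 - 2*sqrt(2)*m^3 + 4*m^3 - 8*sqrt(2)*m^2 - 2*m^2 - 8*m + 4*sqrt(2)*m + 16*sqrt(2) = (m + 4)*(m - 2*sqrt(2))*(m - sqrt(2))*(m + sqrt(2))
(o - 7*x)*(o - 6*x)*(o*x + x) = o^3*x - 13*o^2*x^2 + o^2*x + 42*o*x^3 - 13*o*x^2 + 42*x^3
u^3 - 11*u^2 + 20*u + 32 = (u - 8)*(u - 4)*(u + 1)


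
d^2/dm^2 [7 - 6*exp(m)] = -6*exp(m)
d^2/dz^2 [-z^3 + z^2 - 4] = 2 - 6*z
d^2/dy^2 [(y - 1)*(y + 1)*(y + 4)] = 6*y + 8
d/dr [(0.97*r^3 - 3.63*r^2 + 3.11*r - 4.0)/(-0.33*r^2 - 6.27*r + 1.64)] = (-0.3201*r^4 - 12.1638*r^3 + 28.5588*r^2 - 14.5464*r - 19.9796)/(0.1089*r^4 + 4.1382*r^3 + 38.2305*r^2 - 20.5656*r + 2.6896)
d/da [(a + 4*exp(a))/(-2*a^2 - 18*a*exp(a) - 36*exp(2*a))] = ((a + 4*exp(a))*(9*a*exp(a) + 2*a + 36*exp(2*a) + 9*exp(a)) - (4*exp(a) + 1)*(a^2 + 9*a*exp(a) + 18*exp(2*a)))/(2*(a^2 + 9*a*exp(a) + 18*exp(2*a))^2)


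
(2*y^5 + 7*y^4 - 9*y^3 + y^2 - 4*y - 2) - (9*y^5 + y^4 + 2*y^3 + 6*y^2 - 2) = -7*y^5 + 6*y^4 - 11*y^3 - 5*y^2 - 4*y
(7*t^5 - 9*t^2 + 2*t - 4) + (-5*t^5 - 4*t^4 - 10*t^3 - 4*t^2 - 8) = 2*t^5 - 4*t^4 - 10*t^3 - 13*t^2 + 2*t - 12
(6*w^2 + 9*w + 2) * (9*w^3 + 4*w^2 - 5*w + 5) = 54*w^5 + 105*w^4 + 24*w^3 - 7*w^2 + 35*w + 10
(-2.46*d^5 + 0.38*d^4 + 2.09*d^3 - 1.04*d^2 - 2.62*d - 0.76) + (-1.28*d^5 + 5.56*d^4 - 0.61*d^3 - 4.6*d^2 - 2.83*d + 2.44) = -3.74*d^5 + 5.94*d^4 + 1.48*d^3 - 5.64*d^2 - 5.45*d + 1.68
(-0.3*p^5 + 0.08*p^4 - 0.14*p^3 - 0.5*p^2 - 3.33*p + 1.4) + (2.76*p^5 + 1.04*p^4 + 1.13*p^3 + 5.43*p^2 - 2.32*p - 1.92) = 2.46*p^5 + 1.12*p^4 + 0.99*p^3 + 4.93*p^2 - 5.65*p - 0.52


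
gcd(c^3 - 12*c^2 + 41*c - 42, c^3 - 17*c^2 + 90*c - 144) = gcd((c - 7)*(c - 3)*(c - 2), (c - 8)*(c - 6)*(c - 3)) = c - 3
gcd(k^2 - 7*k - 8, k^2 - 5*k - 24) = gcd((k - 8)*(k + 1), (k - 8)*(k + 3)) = k - 8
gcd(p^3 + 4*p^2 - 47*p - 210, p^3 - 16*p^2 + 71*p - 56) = p - 7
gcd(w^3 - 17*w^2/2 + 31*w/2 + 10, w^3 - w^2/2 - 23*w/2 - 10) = w - 4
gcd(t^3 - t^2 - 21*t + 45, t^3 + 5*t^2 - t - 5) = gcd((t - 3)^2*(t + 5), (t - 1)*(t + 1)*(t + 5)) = t + 5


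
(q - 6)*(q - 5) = q^2 - 11*q + 30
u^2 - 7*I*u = u*(u - 7*I)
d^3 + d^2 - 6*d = d*(d - 2)*(d + 3)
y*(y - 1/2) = y^2 - y/2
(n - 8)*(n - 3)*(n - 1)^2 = n^4 - 13*n^3 + 47*n^2 - 59*n + 24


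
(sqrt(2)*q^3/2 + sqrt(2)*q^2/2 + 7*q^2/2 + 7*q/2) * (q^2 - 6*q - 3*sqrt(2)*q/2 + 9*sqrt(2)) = sqrt(2)*q^5/2 - 5*sqrt(2)*q^4/2 + 2*q^4 - 33*sqrt(2)*q^3/4 - 10*q^3 - 12*q^2 + 105*sqrt(2)*q^2/4 + 63*sqrt(2)*q/2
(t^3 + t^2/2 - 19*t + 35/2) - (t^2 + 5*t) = t^3 - t^2/2 - 24*t + 35/2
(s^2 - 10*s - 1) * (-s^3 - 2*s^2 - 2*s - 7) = -s^5 + 8*s^4 + 19*s^3 + 15*s^2 + 72*s + 7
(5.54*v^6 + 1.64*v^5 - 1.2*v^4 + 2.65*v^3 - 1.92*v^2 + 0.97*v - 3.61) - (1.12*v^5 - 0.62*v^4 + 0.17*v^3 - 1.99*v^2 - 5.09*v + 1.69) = 5.54*v^6 + 0.52*v^5 - 0.58*v^4 + 2.48*v^3 + 0.0700000000000001*v^2 + 6.06*v - 5.3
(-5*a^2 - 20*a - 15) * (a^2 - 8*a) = -5*a^4 + 20*a^3 + 145*a^2 + 120*a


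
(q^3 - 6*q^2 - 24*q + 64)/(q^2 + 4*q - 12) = (q^2 - 4*q - 32)/(q + 6)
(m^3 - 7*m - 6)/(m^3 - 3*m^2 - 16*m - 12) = (m - 3)/(m - 6)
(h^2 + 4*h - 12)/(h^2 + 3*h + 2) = (h^2 + 4*h - 12)/(h^2 + 3*h + 2)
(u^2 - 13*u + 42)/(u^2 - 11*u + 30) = (u - 7)/(u - 5)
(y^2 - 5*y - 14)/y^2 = 1 - 5/y - 14/y^2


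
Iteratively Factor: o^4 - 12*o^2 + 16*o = (o + 4)*(o^3 - 4*o^2 + 4*o) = (o - 2)*(o + 4)*(o^2 - 2*o) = o*(o - 2)*(o + 4)*(o - 2)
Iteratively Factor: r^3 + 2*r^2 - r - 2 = (r - 1)*(r^2 + 3*r + 2) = (r - 1)*(r + 2)*(r + 1)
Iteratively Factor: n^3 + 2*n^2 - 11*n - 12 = (n - 3)*(n^2 + 5*n + 4) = (n - 3)*(n + 1)*(n + 4)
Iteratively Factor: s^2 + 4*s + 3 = (s + 3)*(s + 1)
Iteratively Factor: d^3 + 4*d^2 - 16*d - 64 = (d + 4)*(d^2 - 16) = (d - 4)*(d + 4)*(d + 4)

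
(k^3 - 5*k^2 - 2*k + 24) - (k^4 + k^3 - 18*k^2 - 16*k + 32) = -k^4 + 13*k^2 + 14*k - 8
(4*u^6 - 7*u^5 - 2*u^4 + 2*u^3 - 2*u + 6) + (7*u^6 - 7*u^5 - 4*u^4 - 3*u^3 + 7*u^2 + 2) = 11*u^6 - 14*u^5 - 6*u^4 - u^3 + 7*u^2 - 2*u + 8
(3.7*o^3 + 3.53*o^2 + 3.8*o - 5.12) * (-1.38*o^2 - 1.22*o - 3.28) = -5.106*o^5 - 9.3854*o^4 - 21.6866*o^3 - 9.1488*o^2 - 6.2176*o + 16.7936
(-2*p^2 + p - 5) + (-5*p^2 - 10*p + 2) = -7*p^2 - 9*p - 3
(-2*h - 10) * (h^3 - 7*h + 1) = -2*h^4 - 10*h^3 + 14*h^2 + 68*h - 10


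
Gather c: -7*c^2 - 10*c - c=-7*c^2 - 11*c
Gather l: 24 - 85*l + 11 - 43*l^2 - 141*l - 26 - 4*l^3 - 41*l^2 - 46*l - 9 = -4*l^3 - 84*l^2 - 272*l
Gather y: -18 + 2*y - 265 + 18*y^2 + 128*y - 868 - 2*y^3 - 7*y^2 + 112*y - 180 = -2*y^3 + 11*y^2 + 242*y - 1331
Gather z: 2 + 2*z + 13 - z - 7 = z + 8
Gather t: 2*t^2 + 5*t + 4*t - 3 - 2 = 2*t^2 + 9*t - 5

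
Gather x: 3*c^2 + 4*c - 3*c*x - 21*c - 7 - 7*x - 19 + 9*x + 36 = 3*c^2 - 17*c + x*(2 - 3*c) + 10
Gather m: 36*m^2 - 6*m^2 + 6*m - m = 30*m^2 + 5*m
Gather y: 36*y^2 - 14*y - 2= 36*y^2 - 14*y - 2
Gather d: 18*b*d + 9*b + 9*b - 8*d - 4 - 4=18*b + d*(18*b - 8) - 8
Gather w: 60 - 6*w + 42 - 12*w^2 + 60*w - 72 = -12*w^2 + 54*w + 30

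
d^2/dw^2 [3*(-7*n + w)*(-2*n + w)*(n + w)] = -48*n + 18*w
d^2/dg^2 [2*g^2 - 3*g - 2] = 4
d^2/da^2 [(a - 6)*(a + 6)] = 2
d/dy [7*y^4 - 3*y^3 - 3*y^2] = y*(28*y^2 - 9*y - 6)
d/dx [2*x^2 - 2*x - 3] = 4*x - 2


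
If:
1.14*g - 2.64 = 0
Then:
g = 2.32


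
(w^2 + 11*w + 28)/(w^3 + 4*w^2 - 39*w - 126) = (w + 4)/(w^2 - 3*w - 18)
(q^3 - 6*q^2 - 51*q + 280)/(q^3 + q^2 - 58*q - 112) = (q - 5)/(q + 2)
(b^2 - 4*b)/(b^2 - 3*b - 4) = b/(b + 1)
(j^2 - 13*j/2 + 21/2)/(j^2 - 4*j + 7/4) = 2*(j - 3)/(2*j - 1)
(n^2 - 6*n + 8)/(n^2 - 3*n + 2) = (n - 4)/(n - 1)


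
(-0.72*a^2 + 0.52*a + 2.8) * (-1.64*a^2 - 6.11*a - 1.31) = 1.1808*a^4 + 3.5464*a^3 - 6.826*a^2 - 17.7892*a - 3.668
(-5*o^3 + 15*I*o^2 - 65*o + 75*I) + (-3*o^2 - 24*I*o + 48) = -5*o^3 - 3*o^2 + 15*I*o^2 - 65*o - 24*I*o + 48 + 75*I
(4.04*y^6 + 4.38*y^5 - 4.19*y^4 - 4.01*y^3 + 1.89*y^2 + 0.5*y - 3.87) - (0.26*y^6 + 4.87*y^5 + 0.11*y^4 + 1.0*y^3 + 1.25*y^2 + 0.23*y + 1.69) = 3.78*y^6 - 0.49*y^5 - 4.3*y^4 - 5.01*y^3 + 0.64*y^2 + 0.27*y - 5.56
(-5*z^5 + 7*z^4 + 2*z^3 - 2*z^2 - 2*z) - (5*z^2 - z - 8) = -5*z^5 + 7*z^4 + 2*z^3 - 7*z^2 - z + 8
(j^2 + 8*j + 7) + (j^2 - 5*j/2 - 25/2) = 2*j^2 + 11*j/2 - 11/2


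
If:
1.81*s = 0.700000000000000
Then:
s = 0.39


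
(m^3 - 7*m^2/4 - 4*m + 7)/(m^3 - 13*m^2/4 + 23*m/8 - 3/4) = 2*(4*m^2 + m - 14)/(8*m^2 - 10*m + 3)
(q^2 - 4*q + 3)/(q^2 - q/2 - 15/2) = 2*(q - 1)/(2*q + 5)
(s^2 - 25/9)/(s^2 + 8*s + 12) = (s^2 - 25/9)/(s^2 + 8*s + 12)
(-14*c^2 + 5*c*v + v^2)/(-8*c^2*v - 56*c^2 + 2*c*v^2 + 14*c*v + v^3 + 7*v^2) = (7*c + v)/(4*c*v + 28*c + v^2 + 7*v)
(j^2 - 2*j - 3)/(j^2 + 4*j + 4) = (j^2 - 2*j - 3)/(j^2 + 4*j + 4)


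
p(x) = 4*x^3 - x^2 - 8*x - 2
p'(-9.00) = 982.00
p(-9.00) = -2927.00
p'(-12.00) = 1744.00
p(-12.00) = -6962.00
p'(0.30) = -7.52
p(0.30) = -4.38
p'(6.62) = 504.65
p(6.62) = 1061.69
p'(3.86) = 163.08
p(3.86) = 182.27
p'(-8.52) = 880.12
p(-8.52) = -2480.31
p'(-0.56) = -3.12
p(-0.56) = 1.46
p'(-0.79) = 1.07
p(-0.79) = 1.72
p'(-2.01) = 44.50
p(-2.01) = -22.44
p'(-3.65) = 159.17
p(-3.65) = -180.63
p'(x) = 12*x^2 - 2*x - 8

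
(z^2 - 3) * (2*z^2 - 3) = 2*z^4 - 9*z^2 + 9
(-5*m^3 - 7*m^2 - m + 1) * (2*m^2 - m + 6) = -10*m^5 - 9*m^4 - 25*m^3 - 39*m^2 - 7*m + 6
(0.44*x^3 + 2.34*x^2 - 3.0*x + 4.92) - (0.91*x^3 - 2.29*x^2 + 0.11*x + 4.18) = -0.47*x^3 + 4.63*x^2 - 3.11*x + 0.74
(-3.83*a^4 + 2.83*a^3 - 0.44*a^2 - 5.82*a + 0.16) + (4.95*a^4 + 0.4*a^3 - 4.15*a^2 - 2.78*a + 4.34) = 1.12*a^4 + 3.23*a^3 - 4.59*a^2 - 8.6*a + 4.5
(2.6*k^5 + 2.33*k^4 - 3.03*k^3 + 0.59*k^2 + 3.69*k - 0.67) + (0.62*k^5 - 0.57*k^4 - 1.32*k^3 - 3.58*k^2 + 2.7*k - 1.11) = 3.22*k^5 + 1.76*k^4 - 4.35*k^3 - 2.99*k^2 + 6.39*k - 1.78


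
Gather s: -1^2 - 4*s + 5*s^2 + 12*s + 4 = 5*s^2 + 8*s + 3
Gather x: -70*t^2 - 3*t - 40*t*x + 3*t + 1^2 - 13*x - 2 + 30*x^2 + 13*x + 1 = -70*t^2 - 40*t*x + 30*x^2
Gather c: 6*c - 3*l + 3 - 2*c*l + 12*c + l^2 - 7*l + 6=c*(18 - 2*l) + l^2 - 10*l + 9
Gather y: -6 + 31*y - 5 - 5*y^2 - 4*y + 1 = -5*y^2 + 27*y - 10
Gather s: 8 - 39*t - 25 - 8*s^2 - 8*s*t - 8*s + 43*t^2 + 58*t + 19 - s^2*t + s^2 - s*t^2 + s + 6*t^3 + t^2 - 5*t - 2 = s^2*(-t - 7) + s*(-t^2 - 8*t - 7) + 6*t^3 + 44*t^2 + 14*t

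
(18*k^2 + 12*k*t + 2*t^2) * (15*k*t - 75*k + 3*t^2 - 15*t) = 270*k^3*t - 1350*k^3 + 234*k^2*t^2 - 1170*k^2*t + 66*k*t^3 - 330*k*t^2 + 6*t^4 - 30*t^3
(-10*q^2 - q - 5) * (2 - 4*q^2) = 40*q^4 + 4*q^3 - 2*q - 10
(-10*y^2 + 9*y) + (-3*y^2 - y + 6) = -13*y^2 + 8*y + 6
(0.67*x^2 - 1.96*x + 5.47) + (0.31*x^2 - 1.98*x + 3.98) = 0.98*x^2 - 3.94*x + 9.45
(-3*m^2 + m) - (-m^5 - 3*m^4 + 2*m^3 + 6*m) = m^5 + 3*m^4 - 2*m^3 - 3*m^2 - 5*m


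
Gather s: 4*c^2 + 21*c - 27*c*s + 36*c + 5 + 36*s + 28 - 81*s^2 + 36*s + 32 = 4*c^2 + 57*c - 81*s^2 + s*(72 - 27*c) + 65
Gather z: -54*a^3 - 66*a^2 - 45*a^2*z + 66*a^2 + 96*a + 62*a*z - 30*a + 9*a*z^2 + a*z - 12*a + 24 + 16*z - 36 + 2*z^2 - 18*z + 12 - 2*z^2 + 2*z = -54*a^3 + 9*a*z^2 + 54*a + z*(-45*a^2 + 63*a)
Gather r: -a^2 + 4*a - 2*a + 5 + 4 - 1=-a^2 + 2*a + 8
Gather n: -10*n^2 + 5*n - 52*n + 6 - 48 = -10*n^2 - 47*n - 42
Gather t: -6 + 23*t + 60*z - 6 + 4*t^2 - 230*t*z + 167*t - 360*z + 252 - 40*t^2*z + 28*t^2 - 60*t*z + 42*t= t^2*(32 - 40*z) + t*(232 - 290*z) - 300*z + 240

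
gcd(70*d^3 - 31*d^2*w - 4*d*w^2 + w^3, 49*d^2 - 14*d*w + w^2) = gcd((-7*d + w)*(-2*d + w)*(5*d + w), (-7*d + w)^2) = -7*d + w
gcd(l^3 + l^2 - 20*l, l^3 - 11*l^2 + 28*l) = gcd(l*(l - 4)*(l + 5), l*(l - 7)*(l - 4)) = l^2 - 4*l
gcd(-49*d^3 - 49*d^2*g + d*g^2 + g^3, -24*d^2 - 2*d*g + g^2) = 1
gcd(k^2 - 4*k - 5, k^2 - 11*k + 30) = k - 5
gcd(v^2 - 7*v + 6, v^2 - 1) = v - 1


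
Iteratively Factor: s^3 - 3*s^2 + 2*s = (s - 2)*(s^2 - s) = (s - 2)*(s - 1)*(s)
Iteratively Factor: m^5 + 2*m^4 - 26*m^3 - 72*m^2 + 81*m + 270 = (m - 5)*(m^4 + 7*m^3 + 9*m^2 - 27*m - 54) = (m - 5)*(m + 3)*(m^3 + 4*m^2 - 3*m - 18) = (m - 5)*(m + 3)^2*(m^2 + m - 6) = (m - 5)*(m + 3)^3*(m - 2)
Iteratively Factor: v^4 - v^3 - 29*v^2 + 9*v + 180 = (v + 4)*(v^3 - 5*v^2 - 9*v + 45) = (v - 5)*(v + 4)*(v^2 - 9) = (v - 5)*(v + 3)*(v + 4)*(v - 3)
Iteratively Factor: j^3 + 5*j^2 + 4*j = (j + 1)*(j^2 + 4*j) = j*(j + 1)*(j + 4)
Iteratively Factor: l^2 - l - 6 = (l + 2)*(l - 3)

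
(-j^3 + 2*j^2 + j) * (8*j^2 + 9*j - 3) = -8*j^5 + 7*j^4 + 29*j^3 + 3*j^2 - 3*j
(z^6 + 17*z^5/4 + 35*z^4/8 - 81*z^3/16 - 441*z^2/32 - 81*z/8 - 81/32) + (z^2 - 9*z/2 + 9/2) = z^6 + 17*z^5/4 + 35*z^4/8 - 81*z^3/16 - 409*z^2/32 - 117*z/8 + 63/32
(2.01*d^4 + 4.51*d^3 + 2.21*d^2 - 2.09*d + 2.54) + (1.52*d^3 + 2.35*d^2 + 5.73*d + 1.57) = 2.01*d^4 + 6.03*d^3 + 4.56*d^2 + 3.64*d + 4.11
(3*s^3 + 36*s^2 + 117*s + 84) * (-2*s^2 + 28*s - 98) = -6*s^5 + 12*s^4 + 480*s^3 - 420*s^2 - 9114*s - 8232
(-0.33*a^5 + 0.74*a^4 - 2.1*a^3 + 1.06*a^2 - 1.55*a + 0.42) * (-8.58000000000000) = 2.8314*a^5 - 6.3492*a^4 + 18.018*a^3 - 9.0948*a^2 + 13.299*a - 3.6036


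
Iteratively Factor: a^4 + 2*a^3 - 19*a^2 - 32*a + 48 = (a - 4)*(a^3 + 6*a^2 + 5*a - 12) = (a - 4)*(a - 1)*(a^2 + 7*a + 12) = (a - 4)*(a - 1)*(a + 4)*(a + 3)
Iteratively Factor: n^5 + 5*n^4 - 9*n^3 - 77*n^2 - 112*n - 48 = (n + 1)*(n^4 + 4*n^3 - 13*n^2 - 64*n - 48) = (n - 4)*(n + 1)*(n^3 + 8*n^2 + 19*n + 12) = (n - 4)*(n + 1)^2*(n^2 + 7*n + 12) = (n - 4)*(n + 1)^2*(n + 3)*(n + 4)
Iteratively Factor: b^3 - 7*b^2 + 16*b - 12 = (b - 2)*(b^2 - 5*b + 6) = (b - 2)^2*(b - 3)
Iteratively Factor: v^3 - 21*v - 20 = (v + 4)*(v^2 - 4*v - 5) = (v + 1)*(v + 4)*(v - 5)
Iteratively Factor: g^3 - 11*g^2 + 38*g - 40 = (g - 2)*(g^2 - 9*g + 20) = (g - 4)*(g - 2)*(g - 5)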